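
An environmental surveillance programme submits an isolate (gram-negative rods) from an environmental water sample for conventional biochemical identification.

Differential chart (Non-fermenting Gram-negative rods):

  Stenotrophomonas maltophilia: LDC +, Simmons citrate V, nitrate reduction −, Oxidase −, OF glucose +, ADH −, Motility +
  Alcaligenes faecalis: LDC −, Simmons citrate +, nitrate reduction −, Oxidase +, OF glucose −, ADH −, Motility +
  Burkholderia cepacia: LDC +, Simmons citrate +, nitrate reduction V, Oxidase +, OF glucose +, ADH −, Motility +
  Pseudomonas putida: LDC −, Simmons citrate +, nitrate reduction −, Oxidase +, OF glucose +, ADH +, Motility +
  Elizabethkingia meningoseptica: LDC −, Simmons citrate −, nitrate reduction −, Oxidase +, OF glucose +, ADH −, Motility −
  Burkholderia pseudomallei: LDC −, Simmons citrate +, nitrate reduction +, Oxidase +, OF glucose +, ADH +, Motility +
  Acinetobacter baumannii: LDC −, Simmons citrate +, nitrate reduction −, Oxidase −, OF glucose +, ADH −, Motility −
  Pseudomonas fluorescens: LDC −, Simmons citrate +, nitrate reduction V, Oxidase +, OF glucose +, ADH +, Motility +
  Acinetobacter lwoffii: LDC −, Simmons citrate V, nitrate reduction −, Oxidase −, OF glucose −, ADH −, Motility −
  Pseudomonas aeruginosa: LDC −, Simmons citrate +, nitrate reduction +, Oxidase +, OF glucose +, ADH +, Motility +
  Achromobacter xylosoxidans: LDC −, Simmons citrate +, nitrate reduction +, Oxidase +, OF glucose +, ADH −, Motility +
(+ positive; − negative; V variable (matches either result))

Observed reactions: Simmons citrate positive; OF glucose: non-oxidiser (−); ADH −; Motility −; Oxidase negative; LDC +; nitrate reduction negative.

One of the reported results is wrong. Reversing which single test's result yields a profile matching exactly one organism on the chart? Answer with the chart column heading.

As reported, no row in the chart matches all 7 reactions.
Reversing Motility → still no organism matches.
Reversing LDC (to −) → unique match: Acinetobacter lwoffii.
Reversing Simmons citrate → still no organism matches.
Reversing Oxidase → still no organism matches.
Reversing OF glucose → still no organism matches.
Reversing ADH → still no organism matches.
Reversing nitrate reduction → still no organism matches.

LDC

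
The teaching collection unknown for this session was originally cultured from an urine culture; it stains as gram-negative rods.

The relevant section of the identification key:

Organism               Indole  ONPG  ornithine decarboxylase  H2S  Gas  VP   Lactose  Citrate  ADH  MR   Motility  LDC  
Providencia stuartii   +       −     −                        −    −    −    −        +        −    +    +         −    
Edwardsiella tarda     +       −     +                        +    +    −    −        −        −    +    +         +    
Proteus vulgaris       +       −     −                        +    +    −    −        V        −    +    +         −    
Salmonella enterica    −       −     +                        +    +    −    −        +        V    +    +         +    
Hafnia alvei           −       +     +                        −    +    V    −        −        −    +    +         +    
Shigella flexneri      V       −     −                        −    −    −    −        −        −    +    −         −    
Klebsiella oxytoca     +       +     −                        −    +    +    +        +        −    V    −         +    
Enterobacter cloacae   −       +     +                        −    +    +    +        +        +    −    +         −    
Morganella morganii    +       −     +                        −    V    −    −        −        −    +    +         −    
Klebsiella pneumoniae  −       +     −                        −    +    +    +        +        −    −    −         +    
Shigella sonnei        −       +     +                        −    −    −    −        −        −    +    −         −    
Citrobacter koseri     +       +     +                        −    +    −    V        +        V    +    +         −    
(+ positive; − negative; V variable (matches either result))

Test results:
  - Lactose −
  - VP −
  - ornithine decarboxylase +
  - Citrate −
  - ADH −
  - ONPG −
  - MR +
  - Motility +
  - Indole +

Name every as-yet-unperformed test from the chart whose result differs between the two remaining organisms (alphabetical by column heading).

ADH −: excludes Enterobacter cloacae — 11 left.
Lactose −: excludes Klebsiella oxytoca, Klebsiella pneumoniae — 9 left.
Citrate −: excludes Providencia stuartii, Salmonella enterica, Citrobacter koseri — 6 left.
Motility +: excludes Shigella flexneri, Shigella sonnei — 4 left.
ONPG −: excludes Hafnia alvei — 3 left.
VP −: all 3 remaining candidates are consistent.
MR +: all 3 remaining candidates are consistent.
Indole +: all 3 remaining candidates are consistent.
ornithine decarboxylase +: excludes Proteus vulgaris — 2 left.
Two candidates remain: Edwardsiella tarda and Morganella morganii.
  H2S: Edwardsiella tarda +, Morganella morganii − — discriminates.
  Gas: + vs V — variable for at least one, does not separate.
  LDC: Edwardsiella tarda +, Morganella morganii − — discriminates.

H2S, LDC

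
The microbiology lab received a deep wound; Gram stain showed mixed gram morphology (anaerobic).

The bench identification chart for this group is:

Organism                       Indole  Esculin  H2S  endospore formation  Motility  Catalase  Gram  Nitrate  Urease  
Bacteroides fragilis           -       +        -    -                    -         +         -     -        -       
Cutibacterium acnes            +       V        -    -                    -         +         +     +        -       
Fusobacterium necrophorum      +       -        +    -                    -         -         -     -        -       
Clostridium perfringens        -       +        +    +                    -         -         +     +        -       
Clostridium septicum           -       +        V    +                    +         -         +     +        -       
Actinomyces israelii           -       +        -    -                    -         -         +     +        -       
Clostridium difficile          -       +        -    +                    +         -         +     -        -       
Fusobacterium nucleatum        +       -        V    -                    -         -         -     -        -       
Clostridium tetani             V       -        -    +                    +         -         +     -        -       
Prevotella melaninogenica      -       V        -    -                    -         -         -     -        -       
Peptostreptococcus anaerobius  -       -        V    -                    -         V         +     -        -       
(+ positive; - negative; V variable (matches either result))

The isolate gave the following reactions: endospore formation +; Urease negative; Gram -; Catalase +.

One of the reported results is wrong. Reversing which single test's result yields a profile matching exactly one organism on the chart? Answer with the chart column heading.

endospore formation

As reported, no row in the chart matches all 4 reactions.
Reversing Catalase → still no organism matches.
Reversing Gram → still no organism matches.
Reversing Urease → still no organism matches.
Reversing endospore formation (to -) → unique match: Bacteroides fragilis.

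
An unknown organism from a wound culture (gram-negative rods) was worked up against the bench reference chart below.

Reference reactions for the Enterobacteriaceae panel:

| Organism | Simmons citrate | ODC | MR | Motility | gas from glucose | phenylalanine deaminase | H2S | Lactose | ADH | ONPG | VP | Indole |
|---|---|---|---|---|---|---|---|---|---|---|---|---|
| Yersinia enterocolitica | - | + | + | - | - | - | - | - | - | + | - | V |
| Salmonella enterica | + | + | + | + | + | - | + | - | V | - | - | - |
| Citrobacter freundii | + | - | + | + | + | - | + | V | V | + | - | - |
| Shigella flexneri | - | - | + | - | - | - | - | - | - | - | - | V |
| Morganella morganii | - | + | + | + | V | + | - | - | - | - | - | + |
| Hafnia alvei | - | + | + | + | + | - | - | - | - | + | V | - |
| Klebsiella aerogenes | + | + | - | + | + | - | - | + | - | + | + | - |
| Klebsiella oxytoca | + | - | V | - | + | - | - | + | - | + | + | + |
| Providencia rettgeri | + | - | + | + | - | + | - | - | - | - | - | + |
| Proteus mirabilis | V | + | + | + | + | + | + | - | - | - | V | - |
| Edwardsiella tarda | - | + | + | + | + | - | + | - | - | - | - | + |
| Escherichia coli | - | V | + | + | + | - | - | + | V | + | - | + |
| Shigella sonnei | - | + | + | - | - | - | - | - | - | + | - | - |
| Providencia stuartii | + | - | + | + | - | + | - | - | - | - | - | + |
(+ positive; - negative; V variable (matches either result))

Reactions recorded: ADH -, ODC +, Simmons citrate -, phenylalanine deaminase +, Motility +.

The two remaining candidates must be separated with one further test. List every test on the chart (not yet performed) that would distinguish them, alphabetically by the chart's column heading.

H2S, Indole

Simmons citrate -: excludes 6 organisms — 8 left.
ADH -: all 8 remaining candidates are consistent.
ODC +: excludes Shigella flexneri — 7 left.
Motility +: excludes Yersinia enterocolitica, Shigella sonnei — 5 left.
phenylalanine deaminase +: excludes Hafnia alvei, Edwardsiella tarda, Escherichia coli — 2 left.
Two candidates remain: Morganella morganii and Proteus mirabilis.
  MR: + vs + — same for both, does not separate.
  gas from glucose: V vs + — variable for at least one, does not separate.
  H2S: Morganella morganii -, Proteus mirabilis + — discriminates.
  Lactose: - vs - — same for both, does not separate.
  ONPG: - vs - — same for both, does not separate.
  VP: - vs V — variable for at least one, does not separate.
  Indole: Morganella morganii +, Proteus mirabilis - — discriminates.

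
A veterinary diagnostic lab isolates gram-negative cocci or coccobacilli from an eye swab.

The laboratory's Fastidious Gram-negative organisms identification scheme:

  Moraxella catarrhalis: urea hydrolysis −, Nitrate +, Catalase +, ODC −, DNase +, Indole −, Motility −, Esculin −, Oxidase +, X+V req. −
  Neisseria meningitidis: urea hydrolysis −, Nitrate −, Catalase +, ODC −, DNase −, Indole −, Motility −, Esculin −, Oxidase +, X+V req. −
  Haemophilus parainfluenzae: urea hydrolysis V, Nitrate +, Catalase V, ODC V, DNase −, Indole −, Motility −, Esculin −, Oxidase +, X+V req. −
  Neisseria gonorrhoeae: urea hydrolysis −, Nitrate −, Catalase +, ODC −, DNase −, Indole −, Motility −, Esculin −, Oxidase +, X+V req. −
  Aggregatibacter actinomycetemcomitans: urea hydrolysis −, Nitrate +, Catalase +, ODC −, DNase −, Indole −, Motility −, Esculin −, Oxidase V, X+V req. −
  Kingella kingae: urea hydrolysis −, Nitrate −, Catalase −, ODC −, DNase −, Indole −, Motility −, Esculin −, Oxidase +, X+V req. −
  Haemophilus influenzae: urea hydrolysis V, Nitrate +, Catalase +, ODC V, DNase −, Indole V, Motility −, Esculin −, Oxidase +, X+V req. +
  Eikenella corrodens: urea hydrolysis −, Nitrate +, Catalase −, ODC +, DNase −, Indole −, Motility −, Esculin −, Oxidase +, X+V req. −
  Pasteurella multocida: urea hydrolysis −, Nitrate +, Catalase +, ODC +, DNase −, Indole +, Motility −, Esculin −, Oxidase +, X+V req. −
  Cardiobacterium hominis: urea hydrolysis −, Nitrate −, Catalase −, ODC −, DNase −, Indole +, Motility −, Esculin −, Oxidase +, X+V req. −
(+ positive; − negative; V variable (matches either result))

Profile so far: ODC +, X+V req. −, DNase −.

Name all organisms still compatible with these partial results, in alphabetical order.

ODC +: excludes 6 organisms — 4 left.
X+V req. −: excludes Haemophilus influenzae — 3 left.
DNase −: all 3 remaining candidates are consistent.

Eikenella corrodens, Haemophilus parainfluenzae, Pasteurella multocida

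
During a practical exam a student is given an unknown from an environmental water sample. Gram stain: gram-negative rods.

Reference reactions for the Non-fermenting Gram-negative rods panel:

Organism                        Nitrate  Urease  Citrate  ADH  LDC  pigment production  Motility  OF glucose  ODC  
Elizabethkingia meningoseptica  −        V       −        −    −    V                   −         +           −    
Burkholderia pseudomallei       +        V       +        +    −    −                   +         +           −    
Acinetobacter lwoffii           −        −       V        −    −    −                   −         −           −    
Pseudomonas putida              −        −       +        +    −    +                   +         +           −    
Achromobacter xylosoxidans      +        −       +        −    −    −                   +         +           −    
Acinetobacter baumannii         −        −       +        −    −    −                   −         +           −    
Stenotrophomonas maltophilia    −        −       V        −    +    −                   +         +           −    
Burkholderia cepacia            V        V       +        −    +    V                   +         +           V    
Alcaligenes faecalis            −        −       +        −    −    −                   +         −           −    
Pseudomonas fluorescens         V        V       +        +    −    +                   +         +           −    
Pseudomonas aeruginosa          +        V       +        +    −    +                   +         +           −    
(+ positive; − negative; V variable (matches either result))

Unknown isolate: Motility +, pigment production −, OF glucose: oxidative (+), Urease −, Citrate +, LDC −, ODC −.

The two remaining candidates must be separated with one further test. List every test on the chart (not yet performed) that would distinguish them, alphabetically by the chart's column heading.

ADH

pigment production −: excludes Pseudomonas putida, Pseudomonas fluorescens, Pseudomonas aeruginosa — 8 left.
LDC −: excludes Stenotrophomonas maltophilia, Burkholderia cepacia — 6 left.
Citrate +: excludes Elizabethkingia meningoseptica — 5 left.
Motility +: excludes Acinetobacter lwoffii, Acinetobacter baumannii — 3 left.
ODC −: all 3 remaining candidates are consistent.
Urease −: all 3 remaining candidates are consistent.
OF glucose +: excludes Alcaligenes faecalis — 2 left.
Two candidates remain: Achromobacter xylosoxidans and Burkholderia pseudomallei.
  Nitrate: + vs + — same for both, does not separate.
  ADH: Achromobacter xylosoxidans −, Burkholderia pseudomallei + — discriminates.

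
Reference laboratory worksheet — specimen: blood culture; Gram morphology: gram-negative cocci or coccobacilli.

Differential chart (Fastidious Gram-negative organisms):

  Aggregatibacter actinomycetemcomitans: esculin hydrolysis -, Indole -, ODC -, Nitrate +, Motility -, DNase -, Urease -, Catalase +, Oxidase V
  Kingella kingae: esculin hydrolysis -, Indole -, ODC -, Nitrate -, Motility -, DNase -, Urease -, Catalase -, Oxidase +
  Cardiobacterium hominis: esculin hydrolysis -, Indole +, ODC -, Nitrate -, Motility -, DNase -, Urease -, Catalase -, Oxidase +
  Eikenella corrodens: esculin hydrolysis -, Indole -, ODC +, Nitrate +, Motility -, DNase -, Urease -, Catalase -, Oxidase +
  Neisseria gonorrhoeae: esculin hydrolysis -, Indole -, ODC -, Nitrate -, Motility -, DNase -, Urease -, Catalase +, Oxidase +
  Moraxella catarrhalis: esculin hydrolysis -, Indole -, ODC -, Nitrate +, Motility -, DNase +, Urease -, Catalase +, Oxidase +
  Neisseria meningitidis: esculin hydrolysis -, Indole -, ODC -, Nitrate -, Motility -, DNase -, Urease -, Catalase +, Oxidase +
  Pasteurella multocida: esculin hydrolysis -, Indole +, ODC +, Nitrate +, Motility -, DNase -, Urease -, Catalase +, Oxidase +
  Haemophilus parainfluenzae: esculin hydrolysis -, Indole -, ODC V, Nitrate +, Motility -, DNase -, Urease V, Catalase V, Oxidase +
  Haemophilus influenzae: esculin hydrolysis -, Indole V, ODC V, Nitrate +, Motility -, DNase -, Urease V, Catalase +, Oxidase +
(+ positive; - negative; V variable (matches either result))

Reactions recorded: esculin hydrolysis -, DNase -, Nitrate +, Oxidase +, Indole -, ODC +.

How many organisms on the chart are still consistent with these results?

3

Nitrate +: excludes Kingella kingae, Cardiobacterium hominis, Neisseria gonorrhoeae, Neisseria meningitidis — 6 left.
Oxidase +: all 6 remaining candidates are consistent.
esculin hydrolysis -: all 6 remaining candidates are consistent.
Indole -: excludes Pasteurella multocida — 5 left.
DNase -: excludes Moraxella catarrhalis — 4 left.
ODC +: excludes Aggregatibacter actinomycetemcomitans — 3 left.
Still consistent: Eikenella corrodens, Haemophilus influenzae, Haemophilus parainfluenzae.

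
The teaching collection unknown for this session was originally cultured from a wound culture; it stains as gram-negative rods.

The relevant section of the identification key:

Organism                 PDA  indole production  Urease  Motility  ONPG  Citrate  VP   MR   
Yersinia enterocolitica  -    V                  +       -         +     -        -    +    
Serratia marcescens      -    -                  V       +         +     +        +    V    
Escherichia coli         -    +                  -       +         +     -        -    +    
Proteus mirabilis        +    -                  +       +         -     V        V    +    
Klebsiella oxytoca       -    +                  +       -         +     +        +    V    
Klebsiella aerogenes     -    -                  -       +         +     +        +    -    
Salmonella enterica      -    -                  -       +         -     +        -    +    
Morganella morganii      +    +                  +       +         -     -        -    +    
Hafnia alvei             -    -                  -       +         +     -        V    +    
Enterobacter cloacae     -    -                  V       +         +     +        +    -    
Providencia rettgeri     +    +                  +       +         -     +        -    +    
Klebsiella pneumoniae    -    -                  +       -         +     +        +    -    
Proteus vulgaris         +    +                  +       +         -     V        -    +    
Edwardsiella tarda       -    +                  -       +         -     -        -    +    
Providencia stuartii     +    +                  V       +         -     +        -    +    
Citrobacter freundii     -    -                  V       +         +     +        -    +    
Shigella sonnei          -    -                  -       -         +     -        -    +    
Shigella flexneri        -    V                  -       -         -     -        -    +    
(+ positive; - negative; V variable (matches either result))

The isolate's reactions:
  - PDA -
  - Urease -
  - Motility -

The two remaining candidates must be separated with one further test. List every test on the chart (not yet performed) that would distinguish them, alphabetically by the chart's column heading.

ONPG

PDA -: excludes 5 organisms — 13 left.
Motility -: excludes 8 organisms — 5 left.
Urease -: excludes Yersinia enterocolitica, Klebsiella oxytoca, Klebsiella pneumoniae — 2 left.
Two candidates remain: Shigella flexneri and Shigella sonnei.
  indole production: V vs - — variable for at least one, does not separate.
  ONPG: Shigella flexneri -, Shigella sonnei + — discriminates.
  Citrate: - vs - — same for both, does not separate.
  VP: - vs - — same for both, does not separate.
  MR: + vs + — same for both, does not separate.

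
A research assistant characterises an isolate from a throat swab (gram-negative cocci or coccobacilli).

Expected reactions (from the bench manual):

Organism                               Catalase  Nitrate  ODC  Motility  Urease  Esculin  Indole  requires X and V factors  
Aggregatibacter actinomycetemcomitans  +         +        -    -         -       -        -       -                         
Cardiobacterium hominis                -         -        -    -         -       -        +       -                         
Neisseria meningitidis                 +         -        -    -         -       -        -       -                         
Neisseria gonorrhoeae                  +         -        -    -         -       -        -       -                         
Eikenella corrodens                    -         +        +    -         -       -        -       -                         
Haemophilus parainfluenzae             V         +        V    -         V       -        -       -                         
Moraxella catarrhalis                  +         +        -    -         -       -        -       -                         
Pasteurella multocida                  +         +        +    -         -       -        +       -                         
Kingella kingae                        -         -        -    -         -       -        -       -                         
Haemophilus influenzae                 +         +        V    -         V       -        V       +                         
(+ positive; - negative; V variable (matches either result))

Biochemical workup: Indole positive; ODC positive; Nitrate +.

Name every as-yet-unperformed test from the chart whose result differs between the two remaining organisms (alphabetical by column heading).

Indole +: excludes 7 organisms — 3 left.
ODC +: excludes Cardiobacterium hominis — 2 left.
Nitrate +: all 2 remaining candidates are consistent.
Two candidates remain: Haemophilus influenzae and Pasteurella multocida.
  Catalase: + vs + — same for both, does not separate.
  Motility: - vs - — same for both, does not separate.
  Urease: V vs - — variable for at least one, does not separate.
  Esculin: - vs - — same for both, does not separate.
  requires X and V factors: Haemophilus influenzae +, Pasteurella multocida - — discriminates.

requires X and V factors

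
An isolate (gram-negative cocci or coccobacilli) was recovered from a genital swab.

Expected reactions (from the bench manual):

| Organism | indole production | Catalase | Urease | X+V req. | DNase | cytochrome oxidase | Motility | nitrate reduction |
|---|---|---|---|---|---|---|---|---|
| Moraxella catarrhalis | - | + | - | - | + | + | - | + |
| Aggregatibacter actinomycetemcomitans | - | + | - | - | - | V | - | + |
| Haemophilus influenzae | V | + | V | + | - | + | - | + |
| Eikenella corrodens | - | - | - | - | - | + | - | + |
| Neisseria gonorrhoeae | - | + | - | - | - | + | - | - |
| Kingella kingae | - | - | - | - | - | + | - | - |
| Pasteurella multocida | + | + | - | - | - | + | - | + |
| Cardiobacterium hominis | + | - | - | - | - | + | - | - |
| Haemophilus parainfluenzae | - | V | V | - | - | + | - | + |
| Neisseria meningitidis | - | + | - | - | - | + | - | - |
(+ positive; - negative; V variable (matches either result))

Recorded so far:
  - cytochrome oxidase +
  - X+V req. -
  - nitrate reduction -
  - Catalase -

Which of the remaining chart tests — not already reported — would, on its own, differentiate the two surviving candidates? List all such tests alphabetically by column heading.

indole production

Catalase -: excludes 6 organisms — 4 left.
X+V req. -: all 4 remaining candidates are consistent.
cytochrome oxidase +: all 4 remaining candidates are consistent.
nitrate reduction -: excludes Eikenella corrodens, Haemophilus parainfluenzae — 2 left.
Two candidates remain: Cardiobacterium hominis and Kingella kingae.
  indole production: Cardiobacterium hominis +, Kingella kingae - — discriminates.
  Urease: - vs - — same for both, does not separate.
  DNase: - vs - — same for both, does not separate.
  Motility: - vs - — same for both, does not separate.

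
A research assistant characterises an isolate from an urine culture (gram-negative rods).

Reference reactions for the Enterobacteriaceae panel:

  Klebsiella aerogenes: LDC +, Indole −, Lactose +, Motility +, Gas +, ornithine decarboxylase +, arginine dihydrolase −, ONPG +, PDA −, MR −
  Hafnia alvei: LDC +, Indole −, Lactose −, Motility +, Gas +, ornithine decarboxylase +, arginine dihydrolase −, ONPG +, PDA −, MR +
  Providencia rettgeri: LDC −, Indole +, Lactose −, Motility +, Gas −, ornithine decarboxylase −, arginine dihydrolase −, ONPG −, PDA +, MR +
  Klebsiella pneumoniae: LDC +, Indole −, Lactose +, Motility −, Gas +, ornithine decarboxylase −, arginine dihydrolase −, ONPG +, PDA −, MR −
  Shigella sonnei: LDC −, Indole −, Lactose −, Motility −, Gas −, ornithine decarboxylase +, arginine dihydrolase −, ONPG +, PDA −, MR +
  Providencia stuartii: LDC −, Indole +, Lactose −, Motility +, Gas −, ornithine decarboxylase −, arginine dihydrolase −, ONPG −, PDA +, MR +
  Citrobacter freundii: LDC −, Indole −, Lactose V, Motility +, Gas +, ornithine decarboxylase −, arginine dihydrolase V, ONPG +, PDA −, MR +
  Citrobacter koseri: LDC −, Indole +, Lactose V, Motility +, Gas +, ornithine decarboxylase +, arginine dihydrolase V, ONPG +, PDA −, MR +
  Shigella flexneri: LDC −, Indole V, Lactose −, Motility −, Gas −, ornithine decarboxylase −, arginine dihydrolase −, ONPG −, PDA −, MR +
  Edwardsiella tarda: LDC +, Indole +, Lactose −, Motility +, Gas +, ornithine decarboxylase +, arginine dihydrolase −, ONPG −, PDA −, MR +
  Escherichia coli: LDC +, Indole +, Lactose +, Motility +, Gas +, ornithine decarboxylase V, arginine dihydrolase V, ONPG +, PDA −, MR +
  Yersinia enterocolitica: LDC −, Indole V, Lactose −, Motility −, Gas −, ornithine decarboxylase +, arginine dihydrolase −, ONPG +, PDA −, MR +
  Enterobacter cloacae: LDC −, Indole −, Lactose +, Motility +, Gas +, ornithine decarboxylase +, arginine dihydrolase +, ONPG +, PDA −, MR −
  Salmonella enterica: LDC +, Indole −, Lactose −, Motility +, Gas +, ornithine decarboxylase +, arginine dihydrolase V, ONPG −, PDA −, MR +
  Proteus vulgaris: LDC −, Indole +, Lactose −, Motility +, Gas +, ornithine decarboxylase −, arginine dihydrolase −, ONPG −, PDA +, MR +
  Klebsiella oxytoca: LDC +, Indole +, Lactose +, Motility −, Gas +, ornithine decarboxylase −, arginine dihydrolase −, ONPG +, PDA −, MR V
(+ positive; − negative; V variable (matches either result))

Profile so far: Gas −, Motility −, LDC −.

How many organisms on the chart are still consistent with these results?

3

Gas −: excludes 11 organisms — 5 left.
Motility −: excludes Providencia rettgeri, Providencia stuartii — 3 left.
LDC −: all 3 remaining candidates are consistent.
Still consistent: Shigella flexneri, Shigella sonnei, Yersinia enterocolitica.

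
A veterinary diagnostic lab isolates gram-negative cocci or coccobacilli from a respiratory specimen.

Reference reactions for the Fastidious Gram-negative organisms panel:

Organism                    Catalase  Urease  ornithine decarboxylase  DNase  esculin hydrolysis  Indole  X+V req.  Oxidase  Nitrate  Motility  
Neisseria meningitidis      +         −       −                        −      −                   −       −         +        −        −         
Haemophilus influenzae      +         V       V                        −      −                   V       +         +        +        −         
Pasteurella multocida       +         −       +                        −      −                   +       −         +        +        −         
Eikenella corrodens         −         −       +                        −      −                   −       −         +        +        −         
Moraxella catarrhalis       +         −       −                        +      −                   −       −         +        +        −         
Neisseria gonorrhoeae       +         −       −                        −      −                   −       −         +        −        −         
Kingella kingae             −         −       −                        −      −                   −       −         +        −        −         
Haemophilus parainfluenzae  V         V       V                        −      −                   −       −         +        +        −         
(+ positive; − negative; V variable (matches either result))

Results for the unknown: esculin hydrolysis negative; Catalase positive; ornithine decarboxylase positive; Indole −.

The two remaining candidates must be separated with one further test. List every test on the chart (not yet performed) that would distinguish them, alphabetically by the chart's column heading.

X+V req.

Catalase +: excludes Eikenella corrodens, Kingella kingae — 6 left.
ornithine decarboxylase +: excludes Neisseria meningitidis, Moraxella catarrhalis, Neisseria gonorrhoeae — 3 left.
esculin hydrolysis −: all 3 remaining candidates are consistent.
Indole −: excludes Pasteurella multocida — 2 left.
Two candidates remain: Haemophilus influenzae and Haemophilus parainfluenzae.
  Urease: V vs V — variable for at least one, does not separate.
  DNase: − vs − — same for both, does not separate.
  X+V req.: Haemophilus influenzae +, Haemophilus parainfluenzae − — discriminates.
  Oxidase: + vs + — same for both, does not separate.
  Nitrate: + vs + — same for both, does not separate.
  Motility: − vs − — same for both, does not separate.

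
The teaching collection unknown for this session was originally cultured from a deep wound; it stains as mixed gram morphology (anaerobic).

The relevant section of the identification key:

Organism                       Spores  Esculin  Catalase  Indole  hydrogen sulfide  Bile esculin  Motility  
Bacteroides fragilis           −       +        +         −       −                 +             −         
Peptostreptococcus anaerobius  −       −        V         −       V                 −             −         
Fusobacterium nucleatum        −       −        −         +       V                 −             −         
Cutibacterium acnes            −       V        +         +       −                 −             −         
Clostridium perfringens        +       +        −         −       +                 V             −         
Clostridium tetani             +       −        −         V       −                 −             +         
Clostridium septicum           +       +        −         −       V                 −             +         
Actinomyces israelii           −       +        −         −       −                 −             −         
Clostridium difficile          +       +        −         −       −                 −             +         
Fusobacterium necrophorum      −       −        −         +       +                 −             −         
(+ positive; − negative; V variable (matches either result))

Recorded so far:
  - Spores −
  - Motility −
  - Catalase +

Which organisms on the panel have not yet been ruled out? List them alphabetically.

Spores −: excludes Clostridium perfringens, Clostridium tetani, Clostridium septicum, Clostridium difficile — 6 left.
Catalase +: excludes Fusobacterium nucleatum, Actinomyces israelii, Fusobacterium necrophorum — 3 left.
Motility −: all 3 remaining candidates are consistent.

Bacteroides fragilis, Cutibacterium acnes, Peptostreptococcus anaerobius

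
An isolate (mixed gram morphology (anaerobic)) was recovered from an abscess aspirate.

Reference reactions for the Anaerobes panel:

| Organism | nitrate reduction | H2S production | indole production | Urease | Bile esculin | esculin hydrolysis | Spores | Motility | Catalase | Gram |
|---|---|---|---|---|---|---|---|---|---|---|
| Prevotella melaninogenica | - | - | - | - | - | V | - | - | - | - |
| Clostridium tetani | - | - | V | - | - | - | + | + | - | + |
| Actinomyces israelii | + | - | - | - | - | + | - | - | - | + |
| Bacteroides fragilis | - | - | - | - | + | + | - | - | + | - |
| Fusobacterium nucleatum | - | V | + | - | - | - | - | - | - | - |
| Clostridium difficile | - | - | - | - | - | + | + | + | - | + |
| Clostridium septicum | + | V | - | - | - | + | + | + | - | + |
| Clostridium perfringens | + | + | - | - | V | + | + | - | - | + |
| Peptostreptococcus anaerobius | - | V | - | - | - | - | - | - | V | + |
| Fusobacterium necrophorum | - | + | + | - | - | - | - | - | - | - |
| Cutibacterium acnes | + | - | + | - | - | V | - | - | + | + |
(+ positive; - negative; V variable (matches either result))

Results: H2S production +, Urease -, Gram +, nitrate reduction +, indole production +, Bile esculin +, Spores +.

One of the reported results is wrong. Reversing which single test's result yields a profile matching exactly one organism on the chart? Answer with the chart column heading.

indole production

As reported, no row in the chart matches all 7 reactions.
Reversing Bile esculin → still no organism matches.
Reversing nitrate reduction → still no organism matches.
Reversing H2S production → still no organism matches.
Reversing Gram → still no organism matches.
Reversing indole production (to -) → unique match: Clostridium perfringens.
Reversing Spores → still no organism matches.
Reversing Urease → still no organism matches.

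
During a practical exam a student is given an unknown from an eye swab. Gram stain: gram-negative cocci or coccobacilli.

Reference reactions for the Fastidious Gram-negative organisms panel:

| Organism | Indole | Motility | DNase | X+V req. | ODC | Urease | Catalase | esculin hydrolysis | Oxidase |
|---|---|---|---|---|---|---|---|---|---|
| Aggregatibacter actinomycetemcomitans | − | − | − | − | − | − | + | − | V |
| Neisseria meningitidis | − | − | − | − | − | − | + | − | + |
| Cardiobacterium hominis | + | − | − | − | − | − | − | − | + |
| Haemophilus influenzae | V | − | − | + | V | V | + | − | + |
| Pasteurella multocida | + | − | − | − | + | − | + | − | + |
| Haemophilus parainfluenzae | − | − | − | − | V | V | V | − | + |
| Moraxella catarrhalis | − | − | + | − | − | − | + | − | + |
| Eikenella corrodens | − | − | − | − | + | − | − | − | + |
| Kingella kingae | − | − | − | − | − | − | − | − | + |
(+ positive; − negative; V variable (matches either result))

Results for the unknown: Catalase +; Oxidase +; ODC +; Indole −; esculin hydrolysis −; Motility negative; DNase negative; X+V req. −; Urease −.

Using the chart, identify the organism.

Motility −: all 9 remaining candidates are consistent.
DNase −: excludes Moraxella catarrhalis — 8 left.
X+V req. −: excludes Haemophilus influenzae — 7 left.
Catalase +: excludes Cardiobacterium hominis, Eikenella corrodens, Kingella kingae — 4 left.
Urease −: all 4 remaining candidates are consistent.
esculin hydrolysis −: all 4 remaining candidates are consistent.
Oxidase +: all 4 remaining candidates are consistent.
Indole −: excludes Pasteurella multocida — 3 left.
ODC +: excludes Aggregatibacter actinomycetemcomitans, Neisseria meningitidis — 1 left.

Haemophilus parainfluenzae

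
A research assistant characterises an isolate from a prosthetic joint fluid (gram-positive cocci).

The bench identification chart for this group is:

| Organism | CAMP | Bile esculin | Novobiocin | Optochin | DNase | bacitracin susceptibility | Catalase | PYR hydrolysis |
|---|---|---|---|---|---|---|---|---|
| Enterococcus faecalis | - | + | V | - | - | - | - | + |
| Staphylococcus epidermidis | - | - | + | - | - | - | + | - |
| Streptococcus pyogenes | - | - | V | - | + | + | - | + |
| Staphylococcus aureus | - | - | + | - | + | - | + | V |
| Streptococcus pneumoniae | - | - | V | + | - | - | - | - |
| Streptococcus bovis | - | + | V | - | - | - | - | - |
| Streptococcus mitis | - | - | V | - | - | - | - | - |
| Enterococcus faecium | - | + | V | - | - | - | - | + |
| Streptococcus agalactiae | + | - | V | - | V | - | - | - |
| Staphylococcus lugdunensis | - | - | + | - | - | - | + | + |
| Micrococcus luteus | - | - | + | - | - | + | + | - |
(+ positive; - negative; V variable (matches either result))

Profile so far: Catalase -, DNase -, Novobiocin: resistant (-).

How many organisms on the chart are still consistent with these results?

DNase -: excludes Streptococcus pyogenes, Staphylococcus aureus — 9 left.
Catalase -: excludes Staphylococcus epidermidis, Staphylococcus lugdunensis, Micrococcus luteus — 6 left.
Novobiocin -: all 6 remaining candidates are consistent.
Still consistent: Enterococcus faecalis, Enterococcus faecium, Streptococcus agalactiae, Streptococcus bovis, Streptococcus mitis, Streptococcus pneumoniae.

6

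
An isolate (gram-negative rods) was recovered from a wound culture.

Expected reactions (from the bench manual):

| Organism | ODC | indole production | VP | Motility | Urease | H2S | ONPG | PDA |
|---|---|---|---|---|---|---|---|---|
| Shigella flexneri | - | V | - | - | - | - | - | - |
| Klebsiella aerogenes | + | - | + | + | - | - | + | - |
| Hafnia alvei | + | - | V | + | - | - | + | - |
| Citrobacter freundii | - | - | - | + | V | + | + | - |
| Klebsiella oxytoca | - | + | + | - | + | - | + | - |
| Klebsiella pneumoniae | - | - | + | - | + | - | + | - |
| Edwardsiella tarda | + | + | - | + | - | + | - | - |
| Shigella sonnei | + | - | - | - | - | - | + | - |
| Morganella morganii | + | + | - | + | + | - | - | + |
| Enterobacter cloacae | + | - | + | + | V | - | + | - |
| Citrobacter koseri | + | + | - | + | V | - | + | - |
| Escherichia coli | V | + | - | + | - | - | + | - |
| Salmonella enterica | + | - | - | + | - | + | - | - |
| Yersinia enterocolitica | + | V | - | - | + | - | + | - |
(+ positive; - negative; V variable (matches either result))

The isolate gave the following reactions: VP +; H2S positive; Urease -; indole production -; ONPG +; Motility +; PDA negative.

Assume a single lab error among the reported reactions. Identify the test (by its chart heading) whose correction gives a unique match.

VP

As reported, no row in the chart matches all 7 reactions.
Reversing Motility → still no organism matches.
Reversing ONPG → still no organism matches.
Reversing H2S → 3 organisms match (not unique).
Reversing PDA → still no organism matches.
Reversing VP (to -) → unique match: Citrobacter freundii.
Reversing Urease → still no organism matches.
Reversing indole production → still no organism matches.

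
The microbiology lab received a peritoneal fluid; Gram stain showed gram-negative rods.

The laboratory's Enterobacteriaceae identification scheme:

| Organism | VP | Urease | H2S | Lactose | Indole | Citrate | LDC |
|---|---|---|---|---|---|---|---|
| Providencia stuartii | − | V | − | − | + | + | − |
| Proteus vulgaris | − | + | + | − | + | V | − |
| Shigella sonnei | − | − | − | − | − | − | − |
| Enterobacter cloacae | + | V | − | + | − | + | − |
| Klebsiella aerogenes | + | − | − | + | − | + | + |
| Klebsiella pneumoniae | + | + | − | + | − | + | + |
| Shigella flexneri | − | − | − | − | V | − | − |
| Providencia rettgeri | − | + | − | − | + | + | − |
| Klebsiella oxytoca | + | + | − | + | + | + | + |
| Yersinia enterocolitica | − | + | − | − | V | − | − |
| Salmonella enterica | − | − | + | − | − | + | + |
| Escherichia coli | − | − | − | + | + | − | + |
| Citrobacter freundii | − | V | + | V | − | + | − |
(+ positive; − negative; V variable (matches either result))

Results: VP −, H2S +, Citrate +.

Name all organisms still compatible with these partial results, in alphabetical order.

H2S +: excludes 10 organisms — 3 left.
VP −: all 3 remaining candidates are consistent.
Citrate +: all 3 remaining candidates are consistent.

Citrobacter freundii, Proteus vulgaris, Salmonella enterica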